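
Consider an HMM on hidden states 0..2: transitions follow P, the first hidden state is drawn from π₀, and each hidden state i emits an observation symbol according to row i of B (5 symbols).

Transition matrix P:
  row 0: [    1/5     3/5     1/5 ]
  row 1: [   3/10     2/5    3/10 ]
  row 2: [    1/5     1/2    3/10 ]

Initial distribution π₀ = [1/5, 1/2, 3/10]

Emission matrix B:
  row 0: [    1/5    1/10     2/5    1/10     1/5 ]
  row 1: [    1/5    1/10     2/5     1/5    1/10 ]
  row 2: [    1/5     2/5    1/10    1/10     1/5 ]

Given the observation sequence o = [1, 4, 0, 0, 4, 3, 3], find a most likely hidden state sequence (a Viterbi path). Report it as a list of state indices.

t=0: δ = [2.000e-02, 5.000e-02, 1.200e-01]  (obs o_0=1)
t=1: δ = [4.800e-03, 6.000e-03, 7.200e-03]  ψ = [2, 2, 2]  (obs o_1=4)
t=2: δ = [3.600e-04, 7.200e-04, 4.320e-04]  ψ = [1, 2, 2]  (obs o_2=0)
t=3: δ = [4.320e-05, 5.760e-05, 4.320e-05]  ψ = [1, 1, 1]  (obs o_3=0)
t=4: δ = [3.456e-06, 2.592e-06, 3.456e-06]  ψ = [1, 0, 1]  (obs o_4=4)
t=5: δ = [7.776e-08, 4.147e-07, 1.037e-07]  ψ = [1, 0, 2]  (obs o_5=3)
t=6: δ = [1.244e-08, 3.318e-08, 1.244e-08]  ψ = [1, 1, 1]  (obs o_6=3)
backtrack: best end state = 1; path = [2, 2, 1, 1, 0, 1, 1]

path = [2, 2, 1, 1, 0, 1, 1]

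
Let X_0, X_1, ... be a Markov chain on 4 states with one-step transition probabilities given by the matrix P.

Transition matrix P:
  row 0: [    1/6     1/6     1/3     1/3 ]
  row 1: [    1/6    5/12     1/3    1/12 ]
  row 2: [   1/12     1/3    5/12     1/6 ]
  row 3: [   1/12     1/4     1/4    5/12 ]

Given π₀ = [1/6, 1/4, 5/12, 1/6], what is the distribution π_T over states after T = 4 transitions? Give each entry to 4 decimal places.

π = [0.1202, 0.3224, 0.3442, 0.2131]

t=0: π = [0.1667, 0.2500, 0.4167, 0.1667]
t=1: π = [0.1181, 0.3125, 0.3542, 0.2153]
t=2: π = [0.1192, 0.3218, 0.3449, 0.2141]
t=3: π = [0.1201, 0.3224, 0.3442, 0.2133]
t=4: π = [0.1202, 0.3224, 0.3442, 0.2131]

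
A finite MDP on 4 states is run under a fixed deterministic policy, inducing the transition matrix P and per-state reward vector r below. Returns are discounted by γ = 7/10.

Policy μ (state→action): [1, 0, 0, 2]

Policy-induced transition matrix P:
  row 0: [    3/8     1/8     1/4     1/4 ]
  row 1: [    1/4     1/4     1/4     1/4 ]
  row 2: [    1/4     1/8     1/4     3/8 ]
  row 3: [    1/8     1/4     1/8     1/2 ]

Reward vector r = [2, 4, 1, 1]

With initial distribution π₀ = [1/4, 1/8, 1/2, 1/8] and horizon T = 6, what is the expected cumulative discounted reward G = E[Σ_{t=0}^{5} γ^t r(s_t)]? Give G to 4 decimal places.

t=0: π = [0.2500, 0.1250, 0.5000, 0.1250], E[r] = 1.6250, γ^t·E[r] = 1.625000, running G = 1.625000
t=1: π = [0.2656, 0.1563, 0.2344, 0.3438], E[r] = 1.7344, γ^t·E[r] = 1.214063, running G = 2.839063
t=2: π = [0.2402, 0.1875, 0.2070, 0.3652], E[r] = 1.8027, γ^t·E[r] = 0.883340, running G = 3.722402
t=3: π = [0.2344, 0.1941, 0.2043, 0.3672], E[r] = 1.8167, γ^t·E[r] = 0.623111, running G = 4.345513
t=4: π = [0.2334, 0.1952, 0.2041, 0.3673], E[r] = 1.8189, γ^t·E[r] = 0.436713, running G = 4.782226
t=5: π = [0.2333, 0.1953, 0.2041, 0.3673], E[r] = 1.8192, γ^t·E[r] = 0.305752, running G = 5.087978

G = 5.0880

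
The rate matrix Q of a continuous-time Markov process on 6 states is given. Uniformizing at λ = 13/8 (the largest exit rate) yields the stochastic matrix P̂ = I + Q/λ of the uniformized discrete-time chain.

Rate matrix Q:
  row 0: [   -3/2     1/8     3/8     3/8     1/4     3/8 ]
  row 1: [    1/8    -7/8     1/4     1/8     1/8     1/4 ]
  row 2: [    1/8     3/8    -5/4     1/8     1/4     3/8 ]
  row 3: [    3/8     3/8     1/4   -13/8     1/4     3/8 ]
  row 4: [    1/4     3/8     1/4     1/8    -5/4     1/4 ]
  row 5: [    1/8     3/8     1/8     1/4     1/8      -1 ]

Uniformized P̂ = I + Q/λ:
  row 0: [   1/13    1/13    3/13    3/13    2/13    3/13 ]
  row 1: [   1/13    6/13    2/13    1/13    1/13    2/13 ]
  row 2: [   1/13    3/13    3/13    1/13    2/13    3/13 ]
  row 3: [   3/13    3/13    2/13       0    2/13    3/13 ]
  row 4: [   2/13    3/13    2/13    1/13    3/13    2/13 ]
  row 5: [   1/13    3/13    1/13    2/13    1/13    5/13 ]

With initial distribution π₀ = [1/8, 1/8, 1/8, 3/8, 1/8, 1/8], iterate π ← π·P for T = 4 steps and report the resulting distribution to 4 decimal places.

π = [0.1022, 0.2786, 0.1556, 0.1033, 0.1240, 0.2363]

t=0: π = [0.1250, 0.1250, 0.1250, 0.3750, 0.1250, 0.1250]
t=1: π = [0.1442, 0.2404, 0.1635, 0.0769, 0.1442, 0.2308]
t=2: π = [0.0999, 0.2641, 0.1598, 0.1109, 0.1287, 0.2367]
t=3: π = [0.1039, 0.2763, 0.1556, 0.1020, 0.1252, 0.2370]
t=4: π = [0.1022, 0.2786, 0.1556, 0.1033, 0.1240, 0.2363]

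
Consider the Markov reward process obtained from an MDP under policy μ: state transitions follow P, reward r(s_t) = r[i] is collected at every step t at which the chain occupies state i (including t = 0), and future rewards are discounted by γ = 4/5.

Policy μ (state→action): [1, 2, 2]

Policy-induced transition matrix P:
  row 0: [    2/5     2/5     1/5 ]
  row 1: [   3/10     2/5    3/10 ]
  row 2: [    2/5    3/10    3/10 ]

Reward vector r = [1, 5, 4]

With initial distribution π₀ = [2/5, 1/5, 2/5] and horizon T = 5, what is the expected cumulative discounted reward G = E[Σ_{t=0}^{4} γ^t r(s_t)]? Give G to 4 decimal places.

t=0: π = [0.4000, 0.2000, 0.4000], E[r] = 3.0000, γ^t·E[r] = 3.000000, running G = 3.000000
t=1: π = [0.3800, 0.3600, 0.2600], E[r] = 3.2200, γ^t·E[r] = 2.576000, running G = 5.576000
t=2: π = [0.3640, 0.3740, 0.2620], E[r] = 3.2820, γ^t·E[r] = 2.100480, running G = 7.676480
t=3: π = [0.3626, 0.3738, 0.2636], E[r] = 3.2860, γ^t·E[r] = 1.682432, running G = 9.358912
t=4: π = [0.3626, 0.3736, 0.2637], E[r] = 3.2858, γ^t·E[r] = 1.345855, running G = 10.704767

G = 10.7048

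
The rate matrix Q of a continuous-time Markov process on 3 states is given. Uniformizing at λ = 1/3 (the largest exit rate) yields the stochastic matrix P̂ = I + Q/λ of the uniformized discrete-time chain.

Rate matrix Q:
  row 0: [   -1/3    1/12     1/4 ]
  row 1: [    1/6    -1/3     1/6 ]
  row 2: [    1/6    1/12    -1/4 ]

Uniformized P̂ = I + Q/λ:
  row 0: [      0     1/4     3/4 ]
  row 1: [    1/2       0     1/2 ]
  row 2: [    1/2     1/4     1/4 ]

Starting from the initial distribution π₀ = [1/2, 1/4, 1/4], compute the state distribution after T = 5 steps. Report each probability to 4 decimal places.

t=0: π = [0.5000, 0.2500, 0.2500]
t=1: π = [0.2500, 0.1875, 0.5625]
t=2: π = [0.3750, 0.2031, 0.4219]
t=3: π = [0.3125, 0.1992, 0.4883]
t=4: π = [0.3438, 0.2002, 0.4561]
t=5: π = [0.3281, 0.2000, 0.4719]

π = [0.3281, 0.2000, 0.4719]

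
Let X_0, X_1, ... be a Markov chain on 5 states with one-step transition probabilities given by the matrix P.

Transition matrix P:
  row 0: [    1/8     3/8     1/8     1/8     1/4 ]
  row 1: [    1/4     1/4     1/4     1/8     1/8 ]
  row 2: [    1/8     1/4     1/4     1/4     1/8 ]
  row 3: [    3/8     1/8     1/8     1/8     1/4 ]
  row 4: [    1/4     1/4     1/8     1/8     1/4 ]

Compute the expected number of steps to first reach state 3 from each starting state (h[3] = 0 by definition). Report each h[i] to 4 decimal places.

First-step conditioning: h[3] = 0; for i ≠ 3, h[i] = 1 + Σ_k P[i][k]·h[k].
  h[0] = 1 + 1/8·h[0] + 3/8·h[1] + 1/8·h[2] + 1/4·h[4]
  h[1] = 1 + 1/4·h[0] + 1/4·h[1] + 1/4·h[2] + 1/8·h[4]
  h[2] = 1 + 1/8·h[0] + 1/4·h[1] + 1/4·h[2] + 1/8·h[4]
  h[4] = 1 + 1/4·h[0] + 1/4·h[1] + 1/8·h[2] + 1/4·h[4]
Solving the 4×4 linear system over states ≠ 3 gives exactly h = [1344/199, 3968/597, 3464/597, 0, 4040/597] (h[3] = 0 is the target).

h = [6.7538, 6.6466, 5.8023, 0.0000, 6.7672]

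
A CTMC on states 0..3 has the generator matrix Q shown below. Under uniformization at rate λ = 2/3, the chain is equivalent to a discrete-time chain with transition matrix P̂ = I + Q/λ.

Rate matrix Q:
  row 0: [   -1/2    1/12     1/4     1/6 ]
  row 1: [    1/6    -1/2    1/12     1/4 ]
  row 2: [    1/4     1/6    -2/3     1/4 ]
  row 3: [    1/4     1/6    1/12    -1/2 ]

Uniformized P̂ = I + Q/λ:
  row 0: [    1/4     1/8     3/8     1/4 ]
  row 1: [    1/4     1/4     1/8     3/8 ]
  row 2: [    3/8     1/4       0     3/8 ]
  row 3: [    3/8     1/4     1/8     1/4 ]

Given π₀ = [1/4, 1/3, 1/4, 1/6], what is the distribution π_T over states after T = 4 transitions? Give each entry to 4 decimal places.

t=0: π = [0.2500, 0.3333, 0.2500, 0.1667]
t=1: π = [0.3021, 0.2188, 0.1563, 0.3229]
t=2: π = [0.3099, 0.2122, 0.1810, 0.2969]
t=3: π = [0.3097, 0.2113, 0.1799, 0.2992]
t=4: π = [0.3099, 0.2113, 0.1800, 0.2989]

π = [0.3099, 0.2113, 0.1800, 0.2989]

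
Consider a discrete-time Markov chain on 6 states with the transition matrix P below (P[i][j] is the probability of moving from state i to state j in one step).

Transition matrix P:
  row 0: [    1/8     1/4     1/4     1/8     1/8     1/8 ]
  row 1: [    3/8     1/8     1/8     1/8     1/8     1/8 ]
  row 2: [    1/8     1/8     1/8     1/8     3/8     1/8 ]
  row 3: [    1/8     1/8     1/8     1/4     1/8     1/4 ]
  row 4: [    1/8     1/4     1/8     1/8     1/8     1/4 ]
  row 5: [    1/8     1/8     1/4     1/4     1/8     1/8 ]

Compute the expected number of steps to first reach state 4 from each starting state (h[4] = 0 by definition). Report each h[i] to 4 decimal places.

First-step conditioning: h[4] = 0; for i ≠ 4, h[i] = 1 + Σ_k P[i][k]·h[k].
  h[0] = 1 + 1/8·h[0] + 1/4·h[1] + 1/4·h[2] + 1/8·h[3] + 1/8·h[5]
  h[1] = 1 + 3/8·h[0] + 1/8·h[1] + 1/8·h[2] + 1/8·h[3] + 1/8·h[5]
  h[2] = 1 + 1/8·h[0] + 1/8·h[1] + 1/8·h[2] + 1/8·h[3] + 1/8·h[5]
  h[3] = 1 + 1/8·h[0] + 1/8·h[1] + 1/8·h[2] + 1/4·h[3] + 1/4·h[5]
  h[5] = 1 + 1/8·h[0] + 1/8·h[1] + 1/4·h[2] + 1/4·h[3] + 1/8·h[5]
Solving the 5×5 linear system over states ≠ 4 gives exactly h = [2200/377, 2255/377, 1705/377, 2263/377, 0, 2201/377] (h[4] = 0 is the target).

h = [5.8355, 5.9814, 4.5225, 6.0027, 0.0000, 5.8382]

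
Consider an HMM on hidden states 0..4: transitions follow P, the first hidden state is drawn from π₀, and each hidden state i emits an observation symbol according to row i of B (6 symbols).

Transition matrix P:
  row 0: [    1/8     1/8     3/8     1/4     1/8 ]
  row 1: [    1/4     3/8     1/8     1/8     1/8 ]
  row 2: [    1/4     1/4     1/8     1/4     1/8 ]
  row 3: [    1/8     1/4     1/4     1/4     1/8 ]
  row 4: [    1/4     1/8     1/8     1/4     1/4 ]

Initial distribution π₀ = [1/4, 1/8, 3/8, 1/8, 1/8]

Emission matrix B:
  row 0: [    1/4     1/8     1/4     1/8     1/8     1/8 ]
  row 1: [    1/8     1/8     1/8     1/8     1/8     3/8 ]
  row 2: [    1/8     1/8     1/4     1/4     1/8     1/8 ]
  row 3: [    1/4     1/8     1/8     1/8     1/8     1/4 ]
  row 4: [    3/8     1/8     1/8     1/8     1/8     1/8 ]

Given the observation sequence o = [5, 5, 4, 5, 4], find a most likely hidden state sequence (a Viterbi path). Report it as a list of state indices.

path = [1, 1, 1, 1, 1]

t=0: δ = [3.125e-02, 4.688e-02, 4.688e-02, 3.125e-02, 1.562e-02]  (obs o_0=5)
t=1: δ = [1.465e-03, 6.592e-03, 1.465e-03, 2.930e-03, 7.324e-04]  ψ = [1, 1, 0, 2, 1]  (obs o_1=5)
t=2: δ = [2.060e-04, 3.090e-04, 1.030e-04, 1.030e-04, 1.030e-04]  ψ = [1, 1, 1, 1, 1]  (obs o_2=4)
t=3: δ = [9.656e-06, 4.345e-05, 9.656e-06, 1.287e-05, 4.828e-06]  ψ = [1, 1, 0, 0, 1]  (obs o_3=5)
t=4: δ = [1.358e-06, 2.037e-06, 6.789e-07, 6.789e-07, 6.789e-07]  ψ = [1, 1, 1, 1, 1]  (obs o_4=4)
backtrack: best end state = 1; path = [1, 1, 1, 1, 1]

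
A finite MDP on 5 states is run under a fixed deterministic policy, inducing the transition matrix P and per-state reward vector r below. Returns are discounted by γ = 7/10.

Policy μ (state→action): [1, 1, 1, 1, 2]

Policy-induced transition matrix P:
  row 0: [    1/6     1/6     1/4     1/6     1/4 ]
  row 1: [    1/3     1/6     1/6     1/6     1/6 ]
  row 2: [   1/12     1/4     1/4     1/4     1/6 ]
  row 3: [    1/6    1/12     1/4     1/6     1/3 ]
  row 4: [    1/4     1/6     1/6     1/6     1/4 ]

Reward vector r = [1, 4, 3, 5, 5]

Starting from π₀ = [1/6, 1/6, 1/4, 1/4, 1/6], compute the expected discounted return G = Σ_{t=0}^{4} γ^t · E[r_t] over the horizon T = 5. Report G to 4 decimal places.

G = 10.0918

t=0: π = [0.1667, 0.1667, 0.2500, 0.2500, 0.1667], E[r] = 3.6667, γ^t·E[r] = 3.666667, running G = 3.666667
t=1: π = [0.1875, 0.1667, 0.2222, 0.1875, 0.2361], E[r] = 3.6389, γ^t·E[r] = 2.547222, running G = 6.213889
t=2: π = [0.1956, 0.1696, 0.2164, 0.1852, 0.2332], E[r] = 3.6152, γ^t·E[r] = 1.771429, running G = 7.985318
t=3: π = [0.1963, 0.1693, 0.2164, 0.1847, 0.2333], E[r] = 3.6126, γ^t·E[r] = 1.239107, running G = 9.224426
t=4: π = [0.1963, 0.1693, 0.2165, 0.1847, 0.2332], E[r] = 3.6127, γ^t·E[r] = 0.867398, running G = 10.091824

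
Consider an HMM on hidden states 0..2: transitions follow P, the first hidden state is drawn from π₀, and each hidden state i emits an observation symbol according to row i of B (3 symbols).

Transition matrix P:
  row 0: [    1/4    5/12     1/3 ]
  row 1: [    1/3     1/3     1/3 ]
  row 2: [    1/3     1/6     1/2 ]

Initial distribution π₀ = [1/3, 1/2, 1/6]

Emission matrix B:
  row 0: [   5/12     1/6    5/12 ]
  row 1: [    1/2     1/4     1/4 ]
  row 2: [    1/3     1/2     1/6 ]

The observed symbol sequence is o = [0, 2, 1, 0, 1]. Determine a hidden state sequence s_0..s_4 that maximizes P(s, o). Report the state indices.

t=0: δ = [1.389e-01, 2.500e-01, 5.556e-02]  (obs o_0=0)
t=1: δ = [3.472e-02, 2.083e-02, 1.389e-02]  ψ = [1, 1, 1]  (obs o_1=2)
t=2: δ = [1.447e-03, 3.617e-03, 5.787e-03]  ψ = [0, 0, 0]  (obs o_2=1)
t=3: δ = [8.038e-04, 6.028e-04, 9.645e-04]  ψ = [2, 1, 2]  (obs o_3=0)
t=4: δ = [5.358e-05, 8.372e-05, 2.411e-04]  ψ = [2, 0, 2]  (obs o_4=1)
backtrack: best end state = 2; path = [1, 0, 2, 2, 2]

path = [1, 0, 2, 2, 2]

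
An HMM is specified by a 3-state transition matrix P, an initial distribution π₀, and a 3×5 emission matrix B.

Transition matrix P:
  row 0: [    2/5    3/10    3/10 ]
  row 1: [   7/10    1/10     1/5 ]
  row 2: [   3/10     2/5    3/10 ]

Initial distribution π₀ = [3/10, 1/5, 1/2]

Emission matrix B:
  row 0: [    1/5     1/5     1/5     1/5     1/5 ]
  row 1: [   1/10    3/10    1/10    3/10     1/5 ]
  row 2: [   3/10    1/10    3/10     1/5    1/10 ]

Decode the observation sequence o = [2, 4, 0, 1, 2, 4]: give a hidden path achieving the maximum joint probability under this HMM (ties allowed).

t=0: δ = [6.000e-02, 2.000e-02, 1.500e-01]  (obs o_0=2)
t=1: δ = [9.000e-03, 1.200e-02, 4.500e-03]  ψ = [2, 2, 2]  (obs o_1=4)
t=2: δ = [1.680e-03, 2.700e-04, 8.100e-04]  ψ = [1, 0, 0]  (obs o_2=0)
t=3: δ = [1.344e-04, 1.512e-04, 5.040e-05]  ψ = [0, 0, 0]  (obs o_3=1)
t=4: δ = [2.117e-05, 4.032e-06, 1.210e-05]  ψ = [1, 0, 0]  (obs o_4=2)
t=5: δ = [1.693e-06, 1.270e-06, 6.350e-07]  ψ = [0, 0, 0]  (obs o_5=4)
backtrack: best end state = 0; path = [2, 1, 0, 1, 0, 0]

path = [2, 1, 0, 1, 0, 0]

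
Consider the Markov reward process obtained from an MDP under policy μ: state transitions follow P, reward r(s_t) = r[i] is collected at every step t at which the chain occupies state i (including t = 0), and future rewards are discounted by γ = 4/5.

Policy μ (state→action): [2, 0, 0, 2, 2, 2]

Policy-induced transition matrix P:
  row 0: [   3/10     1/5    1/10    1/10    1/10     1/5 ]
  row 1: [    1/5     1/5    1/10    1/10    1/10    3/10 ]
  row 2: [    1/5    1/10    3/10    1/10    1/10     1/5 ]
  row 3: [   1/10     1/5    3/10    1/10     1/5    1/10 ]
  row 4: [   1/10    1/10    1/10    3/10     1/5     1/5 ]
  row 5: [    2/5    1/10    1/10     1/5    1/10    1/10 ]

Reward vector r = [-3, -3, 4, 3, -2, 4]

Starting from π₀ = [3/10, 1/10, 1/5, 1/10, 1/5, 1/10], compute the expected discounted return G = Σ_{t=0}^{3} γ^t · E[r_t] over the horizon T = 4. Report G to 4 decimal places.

t=0: π = [0.3000, 0.1000, 0.2000, 0.1000, 0.2000, 0.1000], E[r] = -0.1000, γ^t·E[r] = -0.100000, running G = -0.100000
t=1: π = [0.2200, 0.1500, 0.1600, 0.1500, 0.1300, 0.1900], E[r] = 0.4800, γ^t·E[r] = 0.384000, running G = 0.284000
t=2: π = [0.2320, 0.1520, 0.1620, 0.1450, 0.1280, 0.1810], E[r] = 0.3990, γ^t·E[r] = 0.255360, running G = 0.539360
t=3: π = [0.2321, 0.1529, 0.1614, 0.1437, 0.1273, 0.1826], E[r] = 0.3975, γ^t·E[r] = 0.203520, running G = 0.742880

G = 0.7429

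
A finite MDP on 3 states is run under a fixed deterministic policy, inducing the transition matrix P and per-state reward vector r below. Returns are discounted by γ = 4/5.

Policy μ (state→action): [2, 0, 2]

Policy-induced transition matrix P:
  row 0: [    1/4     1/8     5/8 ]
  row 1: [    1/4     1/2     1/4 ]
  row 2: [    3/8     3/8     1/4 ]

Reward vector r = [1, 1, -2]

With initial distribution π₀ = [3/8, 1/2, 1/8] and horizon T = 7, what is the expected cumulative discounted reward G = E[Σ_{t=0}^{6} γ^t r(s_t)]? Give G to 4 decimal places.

G = 0.3308

t=0: π = [0.3750, 0.5000, 0.1250], E[r] = 0.6250, γ^t·E[r] = 0.625000, running G = 0.625000
t=1: π = [0.2656, 0.3438, 0.3906], E[r] = -0.1719, γ^t·E[r] = -0.137500, running G = 0.487500
t=2: π = [0.2988, 0.3516, 0.3496], E[r] = -0.0488, γ^t·E[r] = -0.031250, running G = 0.456250
t=3: π = [0.2937, 0.3442, 0.3621], E[r] = -0.0862, γ^t·E[r] = -0.044125, running G = 0.412125
t=4: π = [0.2953, 0.3446, 0.3601], E[r] = -0.0804, γ^t·E[r] = -0.032938, running G = 0.379188
t=5: π = [0.2950, 0.3443, 0.3607], E[r] = -0.0822, γ^t·E[r] = -0.026924, running G = 0.352264
t=6: π = [0.2951, 0.3443, 0.3606], E[r] = -0.0819, γ^t·E[r] = -0.021468, running G = 0.330796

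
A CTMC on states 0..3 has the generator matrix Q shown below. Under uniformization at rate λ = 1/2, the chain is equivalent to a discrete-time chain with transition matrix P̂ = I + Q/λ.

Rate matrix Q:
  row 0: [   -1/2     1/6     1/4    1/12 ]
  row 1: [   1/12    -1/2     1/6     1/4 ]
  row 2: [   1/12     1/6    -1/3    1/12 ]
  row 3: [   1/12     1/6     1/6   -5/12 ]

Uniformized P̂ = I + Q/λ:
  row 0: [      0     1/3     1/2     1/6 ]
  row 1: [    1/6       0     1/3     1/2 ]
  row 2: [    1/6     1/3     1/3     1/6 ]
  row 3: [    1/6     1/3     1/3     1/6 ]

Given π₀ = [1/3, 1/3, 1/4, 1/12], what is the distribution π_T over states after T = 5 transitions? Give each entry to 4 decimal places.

t=0: π = [0.3333, 0.3333, 0.2500, 0.0833]
t=1: π = [0.1111, 0.2222, 0.3889, 0.2778]
t=2: π = [0.1481, 0.2593, 0.3519, 0.2407]
t=3: π = [0.1420, 0.2469, 0.3580, 0.2531]
t=4: π = [0.1430, 0.2510, 0.3570, 0.2490]
t=5: π = [0.1428, 0.2497, 0.3572, 0.2503]

π = [0.1428, 0.2497, 0.3572, 0.2503]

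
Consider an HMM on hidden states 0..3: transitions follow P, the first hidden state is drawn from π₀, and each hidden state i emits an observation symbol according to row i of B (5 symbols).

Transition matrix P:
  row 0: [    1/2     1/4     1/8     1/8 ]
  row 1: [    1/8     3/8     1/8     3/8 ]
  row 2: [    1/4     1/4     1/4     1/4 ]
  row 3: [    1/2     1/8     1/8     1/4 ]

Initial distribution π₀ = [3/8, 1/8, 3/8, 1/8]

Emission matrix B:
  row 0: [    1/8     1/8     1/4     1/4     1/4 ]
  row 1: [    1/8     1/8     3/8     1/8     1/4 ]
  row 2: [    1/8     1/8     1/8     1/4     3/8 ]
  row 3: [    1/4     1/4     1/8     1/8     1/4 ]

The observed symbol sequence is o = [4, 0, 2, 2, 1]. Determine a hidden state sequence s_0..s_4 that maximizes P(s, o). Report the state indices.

path = [2, 3, 0, 1, 3]

t=0: δ = [9.375e-02, 3.125e-02, 1.406e-01, 3.125e-02]  (obs o_0=4)
t=1: δ = [5.859e-03, 4.395e-03, 4.395e-03, 8.789e-03]  ψ = [0, 2, 2, 2]  (obs o_1=0)
t=2: δ = [1.099e-03, 6.180e-04, 1.373e-04, 2.747e-04]  ψ = [3, 1, 2, 3]  (obs o_2=2)
t=3: δ = [1.373e-04, 1.030e-04, 1.717e-05, 2.897e-05]  ψ = [0, 0, 0, 1]  (obs o_3=2)
t=4: δ = [8.583e-06, 4.828e-06, 2.146e-06, 9.656e-06]  ψ = [0, 1, 0, 1]  (obs o_4=1)
backtrack: best end state = 3; path = [2, 3, 0, 1, 3]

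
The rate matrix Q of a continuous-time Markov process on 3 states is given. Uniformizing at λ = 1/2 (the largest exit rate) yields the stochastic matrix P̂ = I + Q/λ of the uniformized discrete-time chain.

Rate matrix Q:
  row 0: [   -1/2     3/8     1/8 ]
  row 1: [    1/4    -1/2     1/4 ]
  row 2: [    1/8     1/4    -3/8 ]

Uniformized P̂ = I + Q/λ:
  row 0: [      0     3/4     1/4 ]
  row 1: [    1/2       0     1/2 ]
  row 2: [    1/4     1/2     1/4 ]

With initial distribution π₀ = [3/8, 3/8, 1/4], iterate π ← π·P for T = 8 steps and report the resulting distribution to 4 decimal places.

t=0: π = [0.3750, 0.3750, 0.2500]
t=1: π = [0.2500, 0.4063, 0.3438]
t=2: π = [0.2891, 0.3594, 0.3516]
t=3: π = [0.2676, 0.3926, 0.3398]
t=4: π = [0.2813, 0.3706, 0.3481]
t=5: π = [0.2723, 0.3850, 0.3427]
t=6: π = [0.2782, 0.3756, 0.3463]
t=7: π = [0.2744, 0.3818, 0.3439]
t=8: π = [0.2768, 0.3777, 0.3454]

π = [0.2768, 0.3777, 0.3454]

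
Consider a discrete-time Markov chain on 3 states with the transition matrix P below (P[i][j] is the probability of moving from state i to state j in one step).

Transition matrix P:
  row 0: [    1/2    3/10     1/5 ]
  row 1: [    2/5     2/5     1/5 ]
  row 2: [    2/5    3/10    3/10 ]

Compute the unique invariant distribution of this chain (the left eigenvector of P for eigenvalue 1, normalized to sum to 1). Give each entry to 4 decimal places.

π = [0.4444, 0.3333, 0.2222]

Balance equations π_j = Σ_i π_i·P[i][j]:
  π_0 = 1/2·π_0 + 2/5·π_1 + 2/5·π_2
  π_1 = 3/10·π_0 + 2/5·π_1 + 3/10·π_2
  normalize: π_0 + π_1 + π_2 = 1
Solving the linear system gives exactly π = [4/9, 1/3, 2/9].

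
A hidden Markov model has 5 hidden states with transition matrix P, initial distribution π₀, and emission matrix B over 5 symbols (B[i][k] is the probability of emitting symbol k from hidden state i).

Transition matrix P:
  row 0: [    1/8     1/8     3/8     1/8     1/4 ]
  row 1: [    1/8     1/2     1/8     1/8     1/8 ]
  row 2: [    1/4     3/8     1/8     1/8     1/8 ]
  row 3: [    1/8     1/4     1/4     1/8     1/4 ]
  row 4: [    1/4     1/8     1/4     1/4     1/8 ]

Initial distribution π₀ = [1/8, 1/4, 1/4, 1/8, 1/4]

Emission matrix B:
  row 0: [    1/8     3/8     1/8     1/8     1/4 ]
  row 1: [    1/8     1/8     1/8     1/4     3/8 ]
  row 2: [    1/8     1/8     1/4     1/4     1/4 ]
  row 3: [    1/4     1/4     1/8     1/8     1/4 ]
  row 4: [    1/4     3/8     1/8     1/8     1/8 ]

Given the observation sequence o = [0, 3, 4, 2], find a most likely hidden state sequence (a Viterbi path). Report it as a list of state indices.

path = [1, 1, 1, 1]

t=0: δ = [1.562e-02, 3.125e-02, 3.125e-02, 3.125e-02, 6.250e-02]  (obs o_0=0)
t=1: δ = [1.953e-03, 3.906e-03, 3.906e-03, 1.953e-03, 9.766e-04]  ψ = [4, 1, 4, 4, 3]  (obs o_1=3)
t=2: δ = [2.441e-04, 7.324e-04, 1.831e-04, 1.221e-04, 6.104e-05]  ψ = [2, 1, 0, 1, 0]  (obs o_2=4)
t=3: δ = [1.144e-05, 4.578e-05, 2.289e-05, 1.144e-05, 1.144e-05]  ψ = [1, 1, 0, 1, 1]  (obs o_3=2)
backtrack: best end state = 1; path = [1, 1, 1, 1]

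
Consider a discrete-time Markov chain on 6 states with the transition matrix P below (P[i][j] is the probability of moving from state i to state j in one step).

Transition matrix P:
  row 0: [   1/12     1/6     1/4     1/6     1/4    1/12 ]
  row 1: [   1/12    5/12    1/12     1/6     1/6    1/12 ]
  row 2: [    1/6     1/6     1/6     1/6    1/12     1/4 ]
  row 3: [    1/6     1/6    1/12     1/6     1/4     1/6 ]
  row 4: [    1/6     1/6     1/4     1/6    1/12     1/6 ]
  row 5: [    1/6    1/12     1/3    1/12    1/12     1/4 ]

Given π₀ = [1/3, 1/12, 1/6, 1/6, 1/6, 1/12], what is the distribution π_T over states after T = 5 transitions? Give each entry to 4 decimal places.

t=0: π = [0.3333, 0.0833, 0.1667, 0.1667, 0.1667, 0.0833]
t=1: π = [0.1319, 0.1806, 0.2014, 0.1597, 0.1736, 0.1528]
t=2: π = [0.1406, 0.1991, 0.1892, 0.1539, 0.1470, 0.1701]
t=3: π = [0.1384, 0.2023, 0.1896, 0.1525, 0.1490, 0.1683]
t=4: π = [0.1383, 0.2032, 0.1891, 0.1526, 0.1487, 0.1681]
t=5: π = [0.1382, 0.2035, 0.1889, 0.1527, 0.1488, 0.1680]

π = [0.1382, 0.2035, 0.1889, 0.1527, 0.1488, 0.1680]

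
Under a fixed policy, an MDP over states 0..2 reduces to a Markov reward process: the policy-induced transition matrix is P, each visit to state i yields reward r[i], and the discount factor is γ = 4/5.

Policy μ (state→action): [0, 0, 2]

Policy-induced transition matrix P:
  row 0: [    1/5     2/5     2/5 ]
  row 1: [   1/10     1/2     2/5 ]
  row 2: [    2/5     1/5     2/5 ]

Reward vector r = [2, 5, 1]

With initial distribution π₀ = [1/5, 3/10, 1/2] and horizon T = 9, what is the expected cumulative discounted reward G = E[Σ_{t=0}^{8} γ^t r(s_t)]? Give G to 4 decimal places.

t=0: π = [0.2000, 0.3000, 0.5000], E[r] = 2.4000, γ^t·E[r] = 2.400000, running G = 2.400000
t=1: π = [0.2700, 0.3300, 0.4000], E[r] = 2.5900, γ^t·E[r] = 2.072000, running G = 4.472000
t=2: π = [0.2470, 0.3530, 0.4000], E[r] = 2.6590, γ^t·E[r] = 1.701760, running G = 6.173760
t=3: π = [0.2447, 0.3553, 0.4000], E[r] = 2.6659, γ^t·E[r] = 1.364941, running G = 7.538701
t=4: π = [0.2445, 0.3555, 0.4000], E[r] = 2.6666, γ^t·E[r] = 1.092235, running G = 8.630936
t=5: π = [0.2444, 0.3556, 0.4000], E[r] = 2.6667, γ^t·E[r] = 0.873811, running G = 9.504747
t=6: π = [0.2444, 0.3556, 0.4000], E[r] = 2.6667, γ^t·E[r] = 0.699050, running G = 10.203797
t=7: π = [0.2444, 0.3556, 0.4000], E[r] = 2.6667, γ^t·E[r] = 0.559241, running G = 10.763038
t=8: π = [0.2444, 0.3556, 0.4000], E[r] = 2.6667, γ^t·E[r] = 0.447392, running G = 11.210430

G = 11.2104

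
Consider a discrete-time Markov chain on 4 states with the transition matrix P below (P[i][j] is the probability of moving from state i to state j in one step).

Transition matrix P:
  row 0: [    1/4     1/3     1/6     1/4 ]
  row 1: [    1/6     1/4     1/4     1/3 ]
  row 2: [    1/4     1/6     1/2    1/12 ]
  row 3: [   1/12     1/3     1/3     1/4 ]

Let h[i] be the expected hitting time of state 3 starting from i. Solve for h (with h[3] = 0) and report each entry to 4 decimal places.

h = [4.4476, 4.1958, 5.6224, 0.0000]

First-step conditioning: h[3] = 0; for i ≠ 3, h[i] = 1 + Σ_k P[i][k]·h[k].
  h[0] = 1 + 1/4·h[0] + 1/3·h[1] + 1/6·h[2]
  h[1] = 1 + 1/6·h[0] + 1/4·h[1] + 1/4·h[2]
  h[2] = 1 + 1/4·h[0] + 1/6·h[1] + 1/2·h[2]
Solving the 3×3 linear system over states ≠ 3 gives exactly h = [636/143, 600/143, 804/143, 0] (h[3] = 0 is the target).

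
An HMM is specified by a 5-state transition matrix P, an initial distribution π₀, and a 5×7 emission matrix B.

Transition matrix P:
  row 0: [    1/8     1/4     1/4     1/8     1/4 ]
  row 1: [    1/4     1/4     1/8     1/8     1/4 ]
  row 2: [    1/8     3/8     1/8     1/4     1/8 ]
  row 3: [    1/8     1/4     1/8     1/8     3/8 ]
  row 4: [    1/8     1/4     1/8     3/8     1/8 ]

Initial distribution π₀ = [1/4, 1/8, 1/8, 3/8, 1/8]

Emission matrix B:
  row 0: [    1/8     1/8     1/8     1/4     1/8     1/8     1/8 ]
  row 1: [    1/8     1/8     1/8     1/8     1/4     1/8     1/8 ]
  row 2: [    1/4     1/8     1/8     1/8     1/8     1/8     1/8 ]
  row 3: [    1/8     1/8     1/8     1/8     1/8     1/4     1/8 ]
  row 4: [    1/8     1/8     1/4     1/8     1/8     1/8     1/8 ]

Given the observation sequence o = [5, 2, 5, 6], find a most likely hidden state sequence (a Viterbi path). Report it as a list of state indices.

t=0: δ = [3.125e-02, 1.562e-02, 1.562e-02, 9.375e-02, 1.562e-02]  (obs o_0=5)
t=1: δ = [1.465e-03, 2.930e-03, 1.465e-03, 1.465e-03, 8.789e-03]  ψ = [3, 3, 3, 3, 3]  (obs o_1=2)
t=2: δ = [1.373e-04, 2.747e-04, 1.373e-04, 8.240e-04, 1.373e-04]  ψ = [4, 4, 4, 4, 4]  (obs o_2=5)
t=3: δ = [1.287e-05, 2.575e-05, 1.287e-05, 1.287e-05, 3.862e-05]  ψ = [3, 3, 3, 3, 3]  (obs o_3=6)
backtrack: best end state = 4; path = [3, 4, 3, 4]

path = [3, 4, 3, 4]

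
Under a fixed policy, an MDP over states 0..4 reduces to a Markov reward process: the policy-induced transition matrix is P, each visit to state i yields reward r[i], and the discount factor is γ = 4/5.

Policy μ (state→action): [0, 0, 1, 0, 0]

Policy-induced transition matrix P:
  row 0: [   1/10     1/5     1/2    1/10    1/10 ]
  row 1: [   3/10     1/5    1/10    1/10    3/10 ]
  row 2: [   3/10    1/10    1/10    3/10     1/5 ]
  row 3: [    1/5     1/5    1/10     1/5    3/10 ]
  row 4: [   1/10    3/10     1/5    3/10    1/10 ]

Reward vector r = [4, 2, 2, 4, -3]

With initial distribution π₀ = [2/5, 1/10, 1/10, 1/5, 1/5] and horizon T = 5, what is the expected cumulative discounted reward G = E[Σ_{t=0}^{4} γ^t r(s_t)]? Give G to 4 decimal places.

t=0: π = [0.4000, 0.1000, 0.1000, 0.2000, 0.2000], E[r] = 2.2000, γ^t·E[r] = 2.200000, running G = 2.200000
t=1: π = [0.1600, 0.2100, 0.2800, 0.1800, 0.1700], E[r] = 1.8300, γ^t·E[r] = 1.464000, running G = 3.664000
t=2: π = [0.2160, 0.1890, 0.1810, 0.2080, 0.2060], E[r] = 1.8180, γ^t·E[r] = 1.163520, running G = 4.827520
t=3: π = [0.1948, 0.2025, 0.2070, 0.1982, 0.1975], E[r] = 1.7985, γ^t·E[r] = 0.920832, running G = 5.748352
t=4: π = [0.2017, 0.1991, 0.1977, 0.2007, 0.2008], E[r] = 1.8007, γ^t·E[r] = 0.737559, running G = 6.485911

G = 6.4859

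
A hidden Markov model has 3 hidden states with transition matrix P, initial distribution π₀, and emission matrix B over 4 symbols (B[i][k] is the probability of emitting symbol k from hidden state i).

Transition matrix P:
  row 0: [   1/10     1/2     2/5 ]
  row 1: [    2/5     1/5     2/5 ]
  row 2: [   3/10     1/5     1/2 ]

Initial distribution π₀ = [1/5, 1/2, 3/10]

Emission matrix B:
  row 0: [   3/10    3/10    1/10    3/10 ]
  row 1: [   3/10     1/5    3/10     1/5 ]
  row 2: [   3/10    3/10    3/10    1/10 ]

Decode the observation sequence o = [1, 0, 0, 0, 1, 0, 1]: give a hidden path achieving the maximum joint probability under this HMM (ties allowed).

path = [2, 2, 2, 2, 2, 2, 2]

t=0: δ = [6.000e-02, 1.000e-01, 9.000e-02]  (obs o_0=1)
t=1: δ = [1.200e-02, 9.000e-03, 1.350e-02]  ψ = [1, 0, 2]  (obs o_1=0)
t=2: δ = [1.215e-03, 1.800e-03, 2.025e-03]  ψ = [2, 0, 2]  (obs o_2=0)
t=3: δ = [2.160e-04, 1.823e-04, 3.037e-04]  ψ = [1, 0, 2]  (obs o_3=0)
t=4: δ = [2.734e-05, 2.160e-05, 4.556e-05]  ψ = [2, 0, 2]  (obs o_4=1)
t=5: δ = [4.101e-06, 4.101e-06, 6.834e-06]  ψ = [2, 0, 2]  (obs o_5=0)
t=6: δ = [6.151e-07, 4.101e-07, 1.025e-06]  ψ = [2, 0, 2]  (obs o_6=1)
backtrack: best end state = 2; path = [2, 2, 2, 2, 2, 2, 2]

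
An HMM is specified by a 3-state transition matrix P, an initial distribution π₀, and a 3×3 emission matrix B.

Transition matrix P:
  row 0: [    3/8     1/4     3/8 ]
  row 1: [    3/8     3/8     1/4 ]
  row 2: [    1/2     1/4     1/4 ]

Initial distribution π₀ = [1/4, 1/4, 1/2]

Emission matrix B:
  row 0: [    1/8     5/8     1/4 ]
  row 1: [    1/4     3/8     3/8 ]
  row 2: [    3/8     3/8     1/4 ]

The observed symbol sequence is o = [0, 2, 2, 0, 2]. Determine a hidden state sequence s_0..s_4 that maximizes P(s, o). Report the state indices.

t=0: δ = [3.125e-02, 6.250e-02, 1.875e-01]  (obs o_0=0)
t=1: δ = [2.344e-02, 1.758e-02, 1.172e-02]  ψ = [2, 2, 2]  (obs o_1=2)
t=2: δ = [2.197e-03, 2.472e-03, 2.197e-03]  ψ = [0, 1, 0]  (obs o_2=2)
t=3: δ = [1.373e-04, 2.317e-04, 3.090e-04]  ψ = [2, 1, 0]  (obs o_3=0)
t=4: δ = [3.862e-05, 3.259e-05, 1.931e-05]  ψ = [2, 1, 2]  (obs o_4=2)
backtrack: best end state = 0; path = [2, 0, 0, 2, 0]

path = [2, 0, 0, 2, 0]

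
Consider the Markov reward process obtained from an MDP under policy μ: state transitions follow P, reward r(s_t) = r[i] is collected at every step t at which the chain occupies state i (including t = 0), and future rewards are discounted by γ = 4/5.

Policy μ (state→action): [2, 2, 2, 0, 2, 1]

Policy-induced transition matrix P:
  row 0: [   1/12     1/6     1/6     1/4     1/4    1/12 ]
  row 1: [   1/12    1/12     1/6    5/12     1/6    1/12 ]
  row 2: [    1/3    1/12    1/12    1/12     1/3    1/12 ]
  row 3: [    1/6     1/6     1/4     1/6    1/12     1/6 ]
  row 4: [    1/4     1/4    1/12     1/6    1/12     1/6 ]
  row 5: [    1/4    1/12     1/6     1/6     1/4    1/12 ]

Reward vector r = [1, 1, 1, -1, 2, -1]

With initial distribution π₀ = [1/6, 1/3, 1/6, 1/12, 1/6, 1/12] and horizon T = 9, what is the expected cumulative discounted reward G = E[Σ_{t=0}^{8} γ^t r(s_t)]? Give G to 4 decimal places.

G = 2.5859

t=0: π = [0.1667, 0.3333, 0.1667, 0.0833, 0.1667, 0.0833], E[r] = 0.8333, γ^t·E[r] = 0.833333, running G = 0.833333
t=1: π = [0.1736, 0.1319, 0.1458, 0.2500, 0.1944, 0.1042], E[r] = 0.4861, γ^t·E[r] = 0.388889, running G = 1.222222
t=2: π = [0.1904, 0.1510, 0.1591, 0.2020, 0.1771, 0.1204], E[r] = 0.5324, γ^t·E[r] = 0.340741, running G = 1.562963
t=3: π = [0.1895, 0.1455, 0.1555, 0.2070, 0.1875, 0.1149], E[r] = 0.5436, γ^t·E[r] = 0.278321, running G = 1.841284
t=4: π = [0.1899, 0.1476, 0.1553, 0.2059, 0.1851, 0.1162], E[r] = 0.5409, γ^t·E[r] = 0.221541, running G = 2.062825
t=5: π = [0.1895, 0.1472, 0.1555, 0.2065, 0.1855, 0.1159], E[r] = 0.5408, γ^t·E[r] = 0.177194, running G = 2.240019
t=6: π = [0.1896, 0.1472, 0.1555, 0.2063, 0.1854, 0.1160], E[r] = 0.5408, γ^t·E[r] = 0.141764, running G = 2.381783
t=7: π = [0.1896, 0.1472, 0.1555, 0.2063, 0.1854, 0.1160], E[r] = 0.5408, γ^t·E[r] = 0.113416, running G = 2.495199
t=8: π = [0.1896, 0.1472, 0.1555, 0.2063, 0.1854, 0.1160], E[r] = 0.5408, γ^t·E[r] = 0.090732, running G = 2.585931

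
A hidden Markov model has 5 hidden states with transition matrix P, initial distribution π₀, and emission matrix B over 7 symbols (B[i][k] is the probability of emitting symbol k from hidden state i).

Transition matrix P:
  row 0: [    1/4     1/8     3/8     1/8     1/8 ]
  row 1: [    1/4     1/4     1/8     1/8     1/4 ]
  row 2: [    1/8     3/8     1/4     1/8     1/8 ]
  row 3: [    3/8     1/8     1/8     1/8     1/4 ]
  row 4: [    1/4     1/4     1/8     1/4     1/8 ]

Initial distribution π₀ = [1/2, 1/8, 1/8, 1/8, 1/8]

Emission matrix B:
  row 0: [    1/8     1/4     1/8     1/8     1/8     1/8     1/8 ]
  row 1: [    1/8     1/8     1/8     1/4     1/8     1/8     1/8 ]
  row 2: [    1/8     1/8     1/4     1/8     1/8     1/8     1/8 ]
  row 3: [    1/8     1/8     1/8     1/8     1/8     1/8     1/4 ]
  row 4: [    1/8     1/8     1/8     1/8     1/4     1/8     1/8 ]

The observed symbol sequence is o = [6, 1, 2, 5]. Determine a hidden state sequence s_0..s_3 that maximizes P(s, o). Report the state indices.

path = [0, 0, 2, 1]

t=0: δ = [6.250e-02, 1.562e-02, 1.562e-02, 3.125e-02, 1.562e-02]  (obs o_0=6)
t=1: δ = [3.906e-03, 9.766e-04, 2.930e-03, 9.766e-04, 9.766e-04]  ψ = [0, 0, 0, 0, 0]  (obs o_1=1)
t=2: δ = [1.221e-04, 1.373e-04, 3.662e-04, 6.104e-05, 6.104e-05]  ψ = [0, 2, 0, 0, 0]  (obs o_2=2)
t=3: δ = [5.722e-06, 1.717e-05, 1.144e-05, 5.722e-06, 5.722e-06]  ψ = [2, 2, 2, 2, 2]  (obs o_3=5)
backtrack: best end state = 1; path = [0, 0, 2, 1]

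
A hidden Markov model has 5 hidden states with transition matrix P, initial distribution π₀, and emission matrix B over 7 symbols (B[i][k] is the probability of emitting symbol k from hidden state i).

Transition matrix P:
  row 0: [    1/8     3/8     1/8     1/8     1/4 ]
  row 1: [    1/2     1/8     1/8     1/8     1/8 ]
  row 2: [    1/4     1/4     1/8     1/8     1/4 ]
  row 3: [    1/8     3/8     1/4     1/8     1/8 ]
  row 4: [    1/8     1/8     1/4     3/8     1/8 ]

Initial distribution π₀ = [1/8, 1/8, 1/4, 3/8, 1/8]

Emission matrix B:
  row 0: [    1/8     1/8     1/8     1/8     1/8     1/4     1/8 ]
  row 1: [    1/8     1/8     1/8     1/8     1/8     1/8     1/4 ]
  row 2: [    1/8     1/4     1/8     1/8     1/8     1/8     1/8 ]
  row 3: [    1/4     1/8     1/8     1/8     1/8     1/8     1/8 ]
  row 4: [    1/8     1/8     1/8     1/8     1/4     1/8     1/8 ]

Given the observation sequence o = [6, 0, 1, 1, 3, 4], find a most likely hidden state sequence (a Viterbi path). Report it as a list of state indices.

path = [3, 1, 0, 1, 0, 4]

t=0: δ = [1.562e-02, 3.125e-02, 3.125e-02, 4.688e-02, 1.562e-02]  (obs o_0=6)
t=1: δ = [1.953e-03, 2.197e-03, 1.465e-03, 1.465e-03, 9.766e-04]  ψ = [1, 3, 3, 3, 2]  (obs o_1=0)
t=2: δ = [1.373e-04, 9.155e-05, 9.155e-05, 4.578e-05, 6.104e-05]  ψ = [1, 0, 3, 4, 0]  (obs o_2=1)
t=3: δ = [5.722e-06, 6.437e-06, 4.292e-06, 2.861e-06, 4.292e-06]  ψ = [1, 0, 0, 4, 0]  (obs o_3=1)
t=4: δ = [4.023e-07, 2.682e-07, 1.341e-07, 2.012e-07, 1.788e-07]  ψ = [1, 0, 4, 4, 0]  (obs o_4=3)
t=5: δ = [1.676e-08, 1.886e-08, 6.286e-09, 8.382e-09, 2.515e-08]  ψ = [1, 0, 0, 4, 0]  (obs o_5=4)
backtrack: best end state = 4; path = [3, 1, 0, 1, 0, 4]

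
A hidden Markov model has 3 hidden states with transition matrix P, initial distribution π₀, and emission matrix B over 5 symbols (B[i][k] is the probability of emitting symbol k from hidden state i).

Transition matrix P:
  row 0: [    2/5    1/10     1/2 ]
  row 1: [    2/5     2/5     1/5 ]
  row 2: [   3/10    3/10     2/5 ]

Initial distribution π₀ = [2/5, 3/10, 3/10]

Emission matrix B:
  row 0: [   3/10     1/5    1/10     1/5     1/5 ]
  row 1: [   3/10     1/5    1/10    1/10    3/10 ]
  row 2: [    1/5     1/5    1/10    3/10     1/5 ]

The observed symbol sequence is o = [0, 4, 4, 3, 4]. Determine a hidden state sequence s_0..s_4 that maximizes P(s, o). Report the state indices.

t=0: δ = [1.200e-01, 9.000e-02, 6.000e-02]  (obs o_0=0)
t=1: δ = [9.600e-03, 1.080e-02, 1.200e-02]  ψ = [0, 1, 0]  (obs o_1=4)
t=2: δ = [8.640e-04, 1.296e-03, 9.600e-04]  ψ = [1, 1, 0]  (obs o_2=4)
t=3: δ = [1.037e-04, 5.184e-05, 1.296e-04]  ψ = [1, 1, 0]  (obs o_3=3)
t=4: δ = [8.294e-06, 1.166e-05, 1.037e-05]  ψ = [0, 2, 0]  (obs o_4=4)
backtrack: best end state = 1; path = [1, 1, 0, 2, 1]

path = [1, 1, 0, 2, 1]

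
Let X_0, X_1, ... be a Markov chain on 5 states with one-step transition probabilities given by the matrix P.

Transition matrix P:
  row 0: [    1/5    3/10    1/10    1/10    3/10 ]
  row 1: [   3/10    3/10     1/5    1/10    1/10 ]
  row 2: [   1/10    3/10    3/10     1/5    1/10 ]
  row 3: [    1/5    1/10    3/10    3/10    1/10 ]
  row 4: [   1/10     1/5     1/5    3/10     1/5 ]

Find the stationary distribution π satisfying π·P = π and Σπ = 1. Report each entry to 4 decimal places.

Balance equations π_j = Σ_i π_i·P[i][j]:
  π_0 = 1/5·π_0 + 3/10·π_1 + 1/10·π_2 + 1/5·π_3 + 1/10·π_4
  π_1 = 3/10·π_0 + 3/10·π_1 + 3/10·π_2 + 1/10·π_3 + 1/5·π_4
  π_2 = 1/10·π_0 + 1/5·π_1 + 3/10·π_2 + 3/10·π_3 + 1/5·π_4
  π_3 = 1/10·π_0 + 1/10·π_1 + 1/5·π_2 + 3/10·π_3 + 3/10·π_4
  normalize: π_0 + π_1 + π_2 + π_3 + π_4 = 1
Solving the linear system gives exactly π = [337/1801, 444/1801, 401/1801, 344/1801, 275/1801].

π = [0.1871, 0.2465, 0.2227, 0.1910, 0.1527]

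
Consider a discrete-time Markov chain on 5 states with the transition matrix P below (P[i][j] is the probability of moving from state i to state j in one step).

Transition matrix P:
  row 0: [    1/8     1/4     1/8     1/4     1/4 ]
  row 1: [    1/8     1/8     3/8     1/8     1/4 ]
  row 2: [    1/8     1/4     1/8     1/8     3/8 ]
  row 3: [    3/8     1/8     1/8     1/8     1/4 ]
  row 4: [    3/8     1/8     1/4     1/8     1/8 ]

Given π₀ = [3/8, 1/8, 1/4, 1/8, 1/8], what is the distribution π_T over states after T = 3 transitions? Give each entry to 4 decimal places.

π = [0.2217, 0.1804, 0.1973, 0.1543, 0.2463]

t=0: π = [0.3750, 0.1250, 0.2500, 0.1250, 0.1250]
t=1: π = [0.1875, 0.2031, 0.1719, 0.1719, 0.2656]
t=2: π = [0.2344, 0.1699, 0.2090, 0.1484, 0.2383]
t=3: π = [0.2217, 0.1804, 0.1973, 0.1543, 0.2463]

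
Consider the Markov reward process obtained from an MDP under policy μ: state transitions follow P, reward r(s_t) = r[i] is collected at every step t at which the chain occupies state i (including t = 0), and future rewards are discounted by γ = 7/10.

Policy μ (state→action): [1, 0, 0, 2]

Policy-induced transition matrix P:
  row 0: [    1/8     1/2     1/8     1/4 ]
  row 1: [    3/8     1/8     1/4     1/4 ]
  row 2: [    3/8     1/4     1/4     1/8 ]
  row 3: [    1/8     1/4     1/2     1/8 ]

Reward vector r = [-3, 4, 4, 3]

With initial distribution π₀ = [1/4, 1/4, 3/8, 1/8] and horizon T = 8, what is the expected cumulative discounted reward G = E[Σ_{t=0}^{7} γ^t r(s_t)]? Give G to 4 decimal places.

t=0: π = [0.2500, 0.2500, 0.3750, 0.1250], E[r] = 2.1250, γ^t·E[r] = 2.125000, running G = 2.125000
t=1: π = [0.2813, 0.2813, 0.2500, 0.1875], E[r] = 1.8438, γ^t·E[r] = 1.290625, running G = 3.415625
t=2: π = [0.2578, 0.2852, 0.2617, 0.1953], E[r] = 2.0000, γ^t·E[r] = 0.980000, running G = 4.395625
t=3: π = [0.2617, 0.2788, 0.2666, 0.1929], E[r] = 1.9751, γ^t·E[r] = 0.677458, running G = 5.073083
t=4: π = [0.2614, 0.2806, 0.2655, 0.1926], E[r] = 1.9780, γ^t·E[r] = 0.474910, running G = 5.547993
t=5: π = [0.2615, 0.2803, 0.2655, 0.1927], E[r] = 1.9766, γ^t·E[r] = 0.332210, running G = 5.880203
t=6: π = [0.2614, 0.2803, 0.2655, 0.1927], E[r] = 1.9772, γ^t·E[r] = 0.232620, running G = 6.112823
t=7: π = [0.2615, 0.2803, 0.2655, 0.1927], E[r] = 1.9771, γ^t·E[r] = 0.162819, running G = 6.275642

G = 6.2756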